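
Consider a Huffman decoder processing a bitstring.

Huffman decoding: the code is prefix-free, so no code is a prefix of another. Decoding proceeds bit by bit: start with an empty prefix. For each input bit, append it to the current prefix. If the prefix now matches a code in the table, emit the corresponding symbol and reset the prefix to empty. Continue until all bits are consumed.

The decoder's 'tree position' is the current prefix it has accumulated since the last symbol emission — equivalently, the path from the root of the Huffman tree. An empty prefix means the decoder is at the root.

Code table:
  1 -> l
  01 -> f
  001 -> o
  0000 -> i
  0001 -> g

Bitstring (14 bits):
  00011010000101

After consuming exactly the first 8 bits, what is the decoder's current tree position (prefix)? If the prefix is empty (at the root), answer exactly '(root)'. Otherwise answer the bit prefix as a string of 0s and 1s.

Answer: 0

Derivation:
Bit 0: prefix='0' (no match yet)
Bit 1: prefix='00' (no match yet)
Bit 2: prefix='000' (no match yet)
Bit 3: prefix='0001' -> emit 'g', reset
Bit 4: prefix='1' -> emit 'l', reset
Bit 5: prefix='0' (no match yet)
Bit 6: prefix='01' -> emit 'f', reset
Bit 7: prefix='0' (no match yet)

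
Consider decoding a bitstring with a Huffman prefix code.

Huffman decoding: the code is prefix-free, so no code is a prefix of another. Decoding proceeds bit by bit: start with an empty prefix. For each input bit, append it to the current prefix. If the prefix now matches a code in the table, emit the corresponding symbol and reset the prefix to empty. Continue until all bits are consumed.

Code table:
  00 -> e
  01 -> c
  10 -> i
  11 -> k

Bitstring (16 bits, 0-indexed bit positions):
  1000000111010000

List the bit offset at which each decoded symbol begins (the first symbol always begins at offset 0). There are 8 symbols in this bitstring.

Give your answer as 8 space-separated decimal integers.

Bit 0: prefix='1' (no match yet)
Bit 1: prefix='10' -> emit 'i', reset
Bit 2: prefix='0' (no match yet)
Bit 3: prefix='00' -> emit 'e', reset
Bit 4: prefix='0' (no match yet)
Bit 5: prefix='00' -> emit 'e', reset
Bit 6: prefix='0' (no match yet)
Bit 7: prefix='01' -> emit 'c', reset
Bit 8: prefix='1' (no match yet)
Bit 9: prefix='11' -> emit 'k', reset
Bit 10: prefix='0' (no match yet)
Bit 11: prefix='01' -> emit 'c', reset
Bit 12: prefix='0' (no match yet)
Bit 13: prefix='00' -> emit 'e', reset
Bit 14: prefix='0' (no match yet)
Bit 15: prefix='00' -> emit 'e', reset

Answer: 0 2 4 6 8 10 12 14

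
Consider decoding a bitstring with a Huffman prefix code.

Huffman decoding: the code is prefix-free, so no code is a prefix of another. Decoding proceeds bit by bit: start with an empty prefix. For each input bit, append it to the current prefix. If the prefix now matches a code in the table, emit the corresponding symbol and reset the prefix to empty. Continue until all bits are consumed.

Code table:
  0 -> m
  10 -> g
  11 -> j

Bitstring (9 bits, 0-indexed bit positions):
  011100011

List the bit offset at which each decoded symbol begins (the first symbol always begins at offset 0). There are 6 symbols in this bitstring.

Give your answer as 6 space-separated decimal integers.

Bit 0: prefix='0' -> emit 'm', reset
Bit 1: prefix='1' (no match yet)
Bit 2: prefix='11' -> emit 'j', reset
Bit 3: prefix='1' (no match yet)
Bit 4: prefix='10' -> emit 'g', reset
Bit 5: prefix='0' -> emit 'm', reset
Bit 6: prefix='0' -> emit 'm', reset
Bit 7: prefix='1' (no match yet)
Bit 8: prefix='11' -> emit 'j', reset

Answer: 0 1 3 5 6 7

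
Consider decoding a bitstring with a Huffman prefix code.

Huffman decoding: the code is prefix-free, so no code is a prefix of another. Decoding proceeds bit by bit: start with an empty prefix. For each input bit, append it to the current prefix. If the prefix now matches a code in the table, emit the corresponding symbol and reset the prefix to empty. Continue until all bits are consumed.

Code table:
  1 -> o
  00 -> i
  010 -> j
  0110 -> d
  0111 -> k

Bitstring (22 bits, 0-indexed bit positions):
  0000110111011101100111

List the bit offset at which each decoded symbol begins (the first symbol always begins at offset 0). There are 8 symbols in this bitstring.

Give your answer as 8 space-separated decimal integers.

Answer: 0 2 4 5 6 10 14 18

Derivation:
Bit 0: prefix='0' (no match yet)
Bit 1: prefix='00' -> emit 'i', reset
Bit 2: prefix='0' (no match yet)
Bit 3: prefix='00' -> emit 'i', reset
Bit 4: prefix='1' -> emit 'o', reset
Bit 5: prefix='1' -> emit 'o', reset
Bit 6: prefix='0' (no match yet)
Bit 7: prefix='01' (no match yet)
Bit 8: prefix='011' (no match yet)
Bit 9: prefix='0111' -> emit 'k', reset
Bit 10: prefix='0' (no match yet)
Bit 11: prefix='01' (no match yet)
Bit 12: prefix='011' (no match yet)
Bit 13: prefix='0111' -> emit 'k', reset
Bit 14: prefix='0' (no match yet)
Bit 15: prefix='01' (no match yet)
Bit 16: prefix='011' (no match yet)
Bit 17: prefix='0110' -> emit 'd', reset
Bit 18: prefix='0' (no match yet)
Bit 19: prefix='01' (no match yet)
Bit 20: prefix='011' (no match yet)
Bit 21: prefix='0111' -> emit 'k', reset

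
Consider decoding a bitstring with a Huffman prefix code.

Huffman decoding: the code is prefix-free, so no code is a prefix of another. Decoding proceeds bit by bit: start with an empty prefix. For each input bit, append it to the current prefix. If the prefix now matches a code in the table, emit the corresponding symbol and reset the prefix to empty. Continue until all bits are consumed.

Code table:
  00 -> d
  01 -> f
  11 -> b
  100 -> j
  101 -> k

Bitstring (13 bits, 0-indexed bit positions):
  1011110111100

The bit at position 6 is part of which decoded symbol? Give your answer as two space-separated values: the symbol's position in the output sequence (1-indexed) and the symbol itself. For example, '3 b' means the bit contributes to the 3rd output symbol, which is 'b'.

Bit 0: prefix='1' (no match yet)
Bit 1: prefix='10' (no match yet)
Bit 2: prefix='101' -> emit 'k', reset
Bit 3: prefix='1' (no match yet)
Bit 4: prefix='11' -> emit 'b', reset
Bit 5: prefix='1' (no match yet)
Bit 6: prefix='10' (no match yet)
Bit 7: prefix='101' -> emit 'k', reset
Bit 8: prefix='1' (no match yet)
Bit 9: prefix='11' -> emit 'b', reset
Bit 10: prefix='1' (no match yet)

Answer: 3 k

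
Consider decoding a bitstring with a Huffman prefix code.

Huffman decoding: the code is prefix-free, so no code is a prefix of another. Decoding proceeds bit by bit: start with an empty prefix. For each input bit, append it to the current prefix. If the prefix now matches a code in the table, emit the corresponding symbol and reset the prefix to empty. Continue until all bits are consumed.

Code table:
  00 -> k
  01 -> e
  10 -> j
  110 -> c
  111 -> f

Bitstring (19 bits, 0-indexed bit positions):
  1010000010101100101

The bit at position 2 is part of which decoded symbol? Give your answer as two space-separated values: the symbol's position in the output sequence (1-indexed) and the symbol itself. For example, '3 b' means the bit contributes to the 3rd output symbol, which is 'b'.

Bit 0: prefix='1' (no match yet)
Bit 1: prefix='10' -> emit 'j', reset
Bit 2: prefix='1' (no match yet)
Bit 3: prefix='10' -> emit 'j', reset
Bit 4: prefix='0' (no match yet)
Bit 5: prefix='00' -> emit 'k', reset
Bit 6: prefix='0' (no match yet)

Answer: 2 j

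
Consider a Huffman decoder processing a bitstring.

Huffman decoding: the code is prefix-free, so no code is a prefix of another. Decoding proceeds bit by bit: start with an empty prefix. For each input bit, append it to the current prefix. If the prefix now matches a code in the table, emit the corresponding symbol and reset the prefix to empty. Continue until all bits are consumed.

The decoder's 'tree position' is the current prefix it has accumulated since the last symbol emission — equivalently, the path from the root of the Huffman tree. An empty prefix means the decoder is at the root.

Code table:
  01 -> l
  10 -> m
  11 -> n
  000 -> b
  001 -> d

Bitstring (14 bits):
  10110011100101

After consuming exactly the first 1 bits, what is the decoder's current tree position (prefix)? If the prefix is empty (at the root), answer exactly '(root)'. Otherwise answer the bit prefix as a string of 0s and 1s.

Answer: 1

Derivation:
Bit 0: prefix='1' (no match yet)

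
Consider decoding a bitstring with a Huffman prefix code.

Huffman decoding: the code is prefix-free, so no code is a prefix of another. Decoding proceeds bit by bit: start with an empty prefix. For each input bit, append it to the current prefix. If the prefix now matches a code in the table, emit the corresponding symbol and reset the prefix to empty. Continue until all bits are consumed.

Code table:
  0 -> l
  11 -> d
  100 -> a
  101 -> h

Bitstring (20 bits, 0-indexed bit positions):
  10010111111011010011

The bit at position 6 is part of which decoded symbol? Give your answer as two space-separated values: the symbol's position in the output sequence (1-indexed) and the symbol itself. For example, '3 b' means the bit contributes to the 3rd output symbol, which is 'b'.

Bit 0: prefix='1' (no match yet)
Bit 1: prefix='10' (no match yet)
Bit 2: prefix='100' -> emit 'a', reset
Bit 3: prefix='1' (no match yet)
Bit 4: prefix='10' (no match yet)
Bit 5: prefix='101' -> emit 'h', reset
Bit 6: prefix='1' (no match yet)
Bit 7: prefix='11' -> emit 'd', reset
Bit 8: prefix='1' (no match yet)
Bit 9: prefix='11' -> emit 'd', reset
Bit 10: prefix='1' (no match yet)

Answer: 3 d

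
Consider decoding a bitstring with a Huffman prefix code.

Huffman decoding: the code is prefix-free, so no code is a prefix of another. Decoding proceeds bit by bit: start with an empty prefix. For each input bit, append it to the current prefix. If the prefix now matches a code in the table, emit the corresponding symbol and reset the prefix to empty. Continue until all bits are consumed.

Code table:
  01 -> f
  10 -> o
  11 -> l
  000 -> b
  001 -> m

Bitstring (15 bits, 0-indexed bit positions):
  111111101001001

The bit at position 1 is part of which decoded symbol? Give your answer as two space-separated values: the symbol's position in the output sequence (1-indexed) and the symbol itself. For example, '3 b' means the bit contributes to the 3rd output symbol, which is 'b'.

Answer: 1 l

Derivation:
Bit 0: prefix='1' (no match yet)
Bit 1: prefix='11' -> emit 'l', reset
Bit 2: prefix='1' (no match yet)
Bit 3: prefix='11' -> emit 'l', reset
Bit 4: prefix='1' (no match yet)
Bit 5: prefix='11' -> emit 'l', reset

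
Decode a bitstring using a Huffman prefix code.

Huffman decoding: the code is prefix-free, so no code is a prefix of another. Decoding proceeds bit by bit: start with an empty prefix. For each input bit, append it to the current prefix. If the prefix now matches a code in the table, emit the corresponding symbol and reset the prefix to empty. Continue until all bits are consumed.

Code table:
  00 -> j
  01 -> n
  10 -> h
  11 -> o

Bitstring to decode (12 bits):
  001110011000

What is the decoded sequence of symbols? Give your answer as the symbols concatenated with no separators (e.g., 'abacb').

Answer: johnhj

Derivation:
Bit 0: prefix='0' (no match yet)
Bit 1: prefix='00' -> emit 'j', reset
Bit 2: prefix='1' (no match yet)
Bit 3: prefix='11' -> emit 'o', reset
Bit 4: prefix='1' (no match yet)
Bit 5: prefix='10' -> emit 'h', reset
Bit 6: prefix='0' (no match yet)
Bit 7: prefix='01' -> emit 'n', reset
Bit 8: prefix='1' (no match yet)
Bit 9: prefix='10' -> emit 'h', reset
Bit 10: prefix='0' (no match yet)
Bit 11: prefix='00' -> emit 'j', reset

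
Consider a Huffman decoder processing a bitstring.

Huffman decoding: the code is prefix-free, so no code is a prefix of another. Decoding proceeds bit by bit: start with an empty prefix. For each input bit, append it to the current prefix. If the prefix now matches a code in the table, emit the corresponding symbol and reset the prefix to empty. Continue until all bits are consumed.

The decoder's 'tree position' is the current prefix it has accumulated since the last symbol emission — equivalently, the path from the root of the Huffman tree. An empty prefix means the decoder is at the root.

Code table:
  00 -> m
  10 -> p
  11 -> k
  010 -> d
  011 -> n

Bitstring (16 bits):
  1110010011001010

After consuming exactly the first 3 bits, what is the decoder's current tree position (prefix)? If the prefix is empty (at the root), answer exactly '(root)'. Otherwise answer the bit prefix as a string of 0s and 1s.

Bit 0: prefix='1' (no match yet)
Bit 1: prefix='11' -> emit 'k', reset
Bit 2: prefix='1' (no match yet)

Answer: 1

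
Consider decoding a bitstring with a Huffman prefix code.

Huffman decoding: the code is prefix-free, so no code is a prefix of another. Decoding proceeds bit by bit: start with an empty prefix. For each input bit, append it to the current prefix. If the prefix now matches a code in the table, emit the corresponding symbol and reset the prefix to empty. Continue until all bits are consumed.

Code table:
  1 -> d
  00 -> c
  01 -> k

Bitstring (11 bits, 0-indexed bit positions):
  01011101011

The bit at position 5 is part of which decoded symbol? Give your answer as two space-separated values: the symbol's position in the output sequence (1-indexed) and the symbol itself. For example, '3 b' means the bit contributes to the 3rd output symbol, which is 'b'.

Bit 0: prefix='0' (no match yet)
Bit 1: prefix='01' -> emit 'k', reset
Bit 2: prefix='0' (no match yet)
Bit 3: prefix='01' -> emit 'k', reset
Bit 4: prefix='1' -> emit 'd', reset
Bit 5: prefix='1' -> emit 'd', reset
Bit 6: prefix='0' (no match yet)
Bit 7: prefix='01' -> emit 'k', reset
Bit 8: prefix='0' (no match yet)
Bit 9: prefix='01' -> emit 'k', reset

Answer: 4 d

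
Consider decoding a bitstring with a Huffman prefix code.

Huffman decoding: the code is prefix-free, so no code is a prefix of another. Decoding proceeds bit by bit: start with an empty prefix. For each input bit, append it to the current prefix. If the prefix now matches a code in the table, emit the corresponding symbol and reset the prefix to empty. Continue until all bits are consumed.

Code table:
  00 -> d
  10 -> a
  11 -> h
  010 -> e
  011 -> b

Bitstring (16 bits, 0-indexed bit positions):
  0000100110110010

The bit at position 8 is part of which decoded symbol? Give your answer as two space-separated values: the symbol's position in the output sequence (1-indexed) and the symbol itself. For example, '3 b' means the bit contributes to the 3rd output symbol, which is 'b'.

Bit 0: prefix='0' (no match yet)
Bit 1: prefix='00' -> emit 'd', reset
Bit 2: prefix='0' (no match yet)
Bit 3: prefix='00' -> emit 'd', reset
Bit 4: prefix='1' (no match yet)
Bit 5: prefix='10' -> emit 'a', reset
Bit 6: prefix='0' (no match yet)
Bit 7: prefix='01' (no match yet)
Bit 8: prefix='011' -> emit 'b', reset
Bit 9: prefix='0' (no match yet)
Bit 10: prefix='01' (no match yet)
Bit 11: prefix='011' -> emit 'b', reset
Bit 12: prefix='0' (no match yet)

Answer: 4 b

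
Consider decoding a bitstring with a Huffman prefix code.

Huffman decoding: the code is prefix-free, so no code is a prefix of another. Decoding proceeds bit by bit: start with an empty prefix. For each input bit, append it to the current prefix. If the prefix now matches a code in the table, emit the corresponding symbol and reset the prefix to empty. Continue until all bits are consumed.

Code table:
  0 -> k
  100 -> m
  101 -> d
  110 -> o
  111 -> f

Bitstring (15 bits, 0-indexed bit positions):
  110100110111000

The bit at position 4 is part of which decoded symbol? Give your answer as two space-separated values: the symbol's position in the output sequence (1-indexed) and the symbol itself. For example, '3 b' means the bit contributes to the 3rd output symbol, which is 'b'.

Answer: 2 m

Derivation:
Bit 0: prefix='1' (no match yet)
Bit 1: prefix='11' (no match yet)
Bit 2: prefix='110' -> emit 'o', reset
Bit 3: prefix='1' (no match yet)
Bit 4: prefix='10' (no match yet)
Bit 5: prefix='100' -> emit 'm', reset
Bit 6: prefix='1' (no match yet)
Bit 7: prefix='11' (no match yet)
Bit 8: prefix='110' -> emit 'o', reset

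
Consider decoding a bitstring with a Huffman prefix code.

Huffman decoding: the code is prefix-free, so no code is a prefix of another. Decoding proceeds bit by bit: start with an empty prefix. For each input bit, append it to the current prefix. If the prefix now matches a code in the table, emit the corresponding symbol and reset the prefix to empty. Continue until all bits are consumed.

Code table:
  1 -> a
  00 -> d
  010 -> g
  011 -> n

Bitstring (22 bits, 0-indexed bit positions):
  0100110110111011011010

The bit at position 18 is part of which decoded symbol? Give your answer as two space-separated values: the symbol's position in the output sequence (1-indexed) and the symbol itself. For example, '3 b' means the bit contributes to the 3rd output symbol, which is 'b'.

Bit 0: prefix='0' (no match yet)
Bit 1: prefix='01' (no match yet)
Bit 2: prefix='010' -> emit 'g', reset
Bit 3: prefix='0' (no match yet)
Bit 4: prefix='01' (no match yet)
Bit 5: prefix='011' -> emit 'n', reset
Bit 6: prefix='0' (no match yet)
Bit 7: prefix='01' (no match yet)
Bit 8: prefix='011' -> emit 'n', reset
Bit 9: prefix='0' (no match yet)
Bit 10: prefix='01' (no match yet)
Bit 11: prefix='011' -> emit 'n', reset
Bit 12: prefix='1' -> emit 'a', reset
Bit 13: prefix='0' (no match yet)
Bit 14: prefix='01' (no match yet)
Bit 15: prefix='011' -> emit 'n', reset
Bit 16: prefix='0' (no match yet)
Bit 17: prefix='01' (no match yet)
Bit 18: prefix='011' -> emit 'n', reset
Bit 19: prefix='0' (no match yet)
Bit 20: prefix='01' (no match yet)
Bit 21: prefix='010' -> emit 'g', reset

Answer: 7 n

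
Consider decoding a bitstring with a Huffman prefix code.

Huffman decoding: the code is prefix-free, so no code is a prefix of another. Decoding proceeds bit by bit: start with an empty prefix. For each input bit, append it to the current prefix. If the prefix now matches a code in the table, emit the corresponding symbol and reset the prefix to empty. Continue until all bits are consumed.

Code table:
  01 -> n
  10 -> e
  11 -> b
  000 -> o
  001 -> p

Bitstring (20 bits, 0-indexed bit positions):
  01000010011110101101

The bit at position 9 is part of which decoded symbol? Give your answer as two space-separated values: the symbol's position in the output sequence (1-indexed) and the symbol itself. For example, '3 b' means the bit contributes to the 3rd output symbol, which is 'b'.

Bit 0: prefix='0' (no match yet)
Bit 1: prefix='01' -> emit 'n', reset
Bit 2: prefix='0' (no match yet)
Bit 3: prefix='00' (no match yet)
Bit 4: prefix='000' -> emit 'o', reset
Bit 5: prefix='0' (no match yet)
Bit 6: prefix='01' -> emit 'n', reset
Bit 7: prefix='0' (no match yet)
Bit 8: prefix='00' (no match yet)
Bit 9: prefix='001' -> emit 'p', reset
Bit 10: prefix='1' (no match yet)
Bit 11: prefix='11' -> emit 'b', reset
Bit 12: prefix='1' (no match yet)
Bit 13: prefix='10' -> emit 'e', reset

Answer: 4 p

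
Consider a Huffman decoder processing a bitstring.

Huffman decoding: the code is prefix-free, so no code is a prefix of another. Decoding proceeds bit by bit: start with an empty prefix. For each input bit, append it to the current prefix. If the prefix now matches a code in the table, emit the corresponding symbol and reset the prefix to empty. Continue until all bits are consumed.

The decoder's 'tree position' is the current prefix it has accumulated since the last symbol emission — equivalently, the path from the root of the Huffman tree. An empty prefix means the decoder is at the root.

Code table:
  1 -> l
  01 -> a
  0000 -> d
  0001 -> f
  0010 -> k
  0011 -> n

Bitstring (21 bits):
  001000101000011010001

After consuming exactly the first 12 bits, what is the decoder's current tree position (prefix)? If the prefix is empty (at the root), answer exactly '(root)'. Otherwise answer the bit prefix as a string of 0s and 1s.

Bit 0: prefix='0' (no match yet)
Bit 1: prefix='00' (no match yet)
Bit 2: prefix='001' (no match yet)
Bit 3: prefix='0010' -> emit 'k', reset
Bit 4: prefix='0' (no match yet)
Bit 5: prefix='00' (no match yet)
Bit 6: prefix='001' (no match yet)
Bit 7: prefix='0010' -> emit 'k', reset
Bit 8: prefix='1' -> emit 'l', reset
Bit 9: prefix='0' (no match yet)
Bit 10: prefix='00' (no match yet)
Bit 11: prefix='000' (no match yet)

Answer: 000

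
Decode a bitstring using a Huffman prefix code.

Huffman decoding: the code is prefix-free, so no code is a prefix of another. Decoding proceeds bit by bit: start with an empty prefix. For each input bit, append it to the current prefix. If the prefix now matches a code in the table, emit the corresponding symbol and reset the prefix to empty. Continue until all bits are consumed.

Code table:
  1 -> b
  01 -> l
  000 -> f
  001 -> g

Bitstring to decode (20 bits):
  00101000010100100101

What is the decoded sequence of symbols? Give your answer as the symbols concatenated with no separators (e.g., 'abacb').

Answer: glfllggl

Derivation:
Bit 0: prefix='0' (no match yet)
Bit 1: prefix='00' (no match yet)
Bit 2: prefix='001' -> emit 'g', reset
Bit 3: prefix='0' (no match yet)
Bit 4: prefix='01' -> emit 'l', reset
Bit 5: prefix='0' (no match yet)
Bit 6: prefix='00' (no match yet)
Bit 7: prefix='000' -> emit 'f', reset
Bit 8: prefix='0' (no match yet)
Bit 9: prefix='01' -> emit 'l', reset
Bit 10: prefix='0' (no match yet)
Bit 11: prefix='01' -> emit 'l', reset
Bit 12: prefix='0' (no match yet)
Bit 13: prefix='00' (no match yet)
Bit 14: prefix='001' -> emit 'g', reset
Bit 15: prefix='0' (no match yet)
Bit 16: prefix='00' (no match yet)
Bit 17: prefix='001' -> emit 'g', reset
Bit 18: prefix='0' (no match yet)
Bit 19: prefix='01' -> emit 'l', reset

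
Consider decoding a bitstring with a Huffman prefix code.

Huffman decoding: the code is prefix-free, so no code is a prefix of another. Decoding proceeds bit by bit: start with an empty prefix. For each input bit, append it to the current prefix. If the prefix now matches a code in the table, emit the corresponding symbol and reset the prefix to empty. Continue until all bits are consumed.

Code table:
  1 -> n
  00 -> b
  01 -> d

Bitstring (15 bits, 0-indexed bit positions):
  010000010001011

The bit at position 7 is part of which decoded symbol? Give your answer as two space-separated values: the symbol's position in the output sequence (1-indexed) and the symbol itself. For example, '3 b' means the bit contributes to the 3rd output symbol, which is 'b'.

Bit 0: prefix='0' (no match yet)
Bit 1: prefix='01' -> emit 'd', reset
Bit 2: prefix='0' (no match yet)
Bit 3: prefix='00' -> emit 'b', reset
Bit 4: prefix='0' (no match yet)
Bit 5: prefix='00' -> emit 'b', reset
Bit 6: prefix='0' (no match yet)
Bit 7: prefix='01' -> emit 'd', reset
Bit 8: prefix='0' (no match yet)
Bit 9: prefix='00' -> emit 'b', reset
Bit 10: prefix='0' (no match yet)
Bit 11: prefix='01' -> emit 'd', reset

Answer: 4 d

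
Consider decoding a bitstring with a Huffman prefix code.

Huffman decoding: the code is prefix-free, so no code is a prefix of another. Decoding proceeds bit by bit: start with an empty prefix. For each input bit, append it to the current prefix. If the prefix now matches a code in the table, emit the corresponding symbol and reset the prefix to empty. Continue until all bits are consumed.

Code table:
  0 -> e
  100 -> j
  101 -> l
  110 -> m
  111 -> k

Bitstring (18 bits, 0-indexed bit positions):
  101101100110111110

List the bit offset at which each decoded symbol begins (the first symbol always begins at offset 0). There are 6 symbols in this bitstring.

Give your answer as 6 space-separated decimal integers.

Answer: 0 3 6 9 12 15

Derivation:
Bit 0: prefix='1' (no match yet)
Bit 1: prefix='10' (no match yet)
Bit 2: prefix='101' -> emit 'l', reset
Bit 3: prefix='1' (no match yet)
Bit 4: prefix='10' (no match yet)
Bit 5: prefix='101' -> emit 'l', reset
Bit 6: prefix='1' (no match yet)
Bit 7: prefix='10' (no match yet)
Bit 8: prefix='100' -> emit 'j', reset
Bit 9: prefix='1' (no match yet)
Bit 10: prefix='11' (no match yet)
Bit 11: prefix='110' -> emit 'm', reset
Bit 12: prefix='1' (no match yet)
Bit 13: prefix='11' (no match yet)
Bit 14: prefix='111' -> emit 'k', reset
Bit 15: prefix='1' (no match yet)
Bit 16: prefix='11' (no match yet)
Bit 17: prefix='110' -> emit 'm', reset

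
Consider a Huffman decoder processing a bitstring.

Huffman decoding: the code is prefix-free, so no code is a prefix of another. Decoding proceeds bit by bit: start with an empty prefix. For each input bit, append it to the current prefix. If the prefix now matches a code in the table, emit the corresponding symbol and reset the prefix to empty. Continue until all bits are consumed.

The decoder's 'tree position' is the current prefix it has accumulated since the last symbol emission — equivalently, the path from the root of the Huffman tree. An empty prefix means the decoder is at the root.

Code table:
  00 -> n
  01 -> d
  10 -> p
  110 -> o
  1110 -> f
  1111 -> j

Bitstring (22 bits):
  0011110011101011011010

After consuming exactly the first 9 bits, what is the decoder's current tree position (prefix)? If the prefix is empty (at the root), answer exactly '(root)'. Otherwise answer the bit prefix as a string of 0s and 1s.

Bit 0: prefix='0' (no match yet)
Bit 1: prefix='00' -> emit 'n', reset
Bit 2: prefix='1' (no match yet)
Bit 3: prefix='11' (no match yet)
Bit 4: prefix='111' (no match yet)
Bit 5: prefix='1111' -> emit 'j', reset
Bit 6: prefix='0' (no match yet)
Bit 7: prefix='00' -> emit 'n', reset
Bit 8: prefix='1' (no match yet)

Answer: 1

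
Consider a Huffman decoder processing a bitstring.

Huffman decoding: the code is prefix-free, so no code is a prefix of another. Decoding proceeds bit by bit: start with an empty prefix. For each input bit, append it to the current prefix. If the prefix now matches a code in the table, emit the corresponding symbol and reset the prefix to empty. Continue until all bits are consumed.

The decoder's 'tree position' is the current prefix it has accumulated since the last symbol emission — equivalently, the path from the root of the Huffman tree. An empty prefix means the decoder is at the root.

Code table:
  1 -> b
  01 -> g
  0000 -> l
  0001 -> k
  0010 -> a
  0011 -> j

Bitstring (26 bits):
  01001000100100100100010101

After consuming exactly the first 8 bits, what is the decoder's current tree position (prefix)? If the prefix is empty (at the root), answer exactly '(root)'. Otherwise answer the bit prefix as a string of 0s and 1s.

Answer: 00

Derivation:
Bit 0: prefix='0' (no match yet)
Bit 1: prefix='01' -> emit 'g', reset
Bit 2: prefix='0' (no match yet)
Bit 3: prefix='00' (no match yet)
Bit 4: prefix='001' (no match yet)
Bit 5: prefix='0010' -> emit 'a', reset
Bit 6: prefix='0' (no match yet)
Bit 7: prefix='00' (no match yet)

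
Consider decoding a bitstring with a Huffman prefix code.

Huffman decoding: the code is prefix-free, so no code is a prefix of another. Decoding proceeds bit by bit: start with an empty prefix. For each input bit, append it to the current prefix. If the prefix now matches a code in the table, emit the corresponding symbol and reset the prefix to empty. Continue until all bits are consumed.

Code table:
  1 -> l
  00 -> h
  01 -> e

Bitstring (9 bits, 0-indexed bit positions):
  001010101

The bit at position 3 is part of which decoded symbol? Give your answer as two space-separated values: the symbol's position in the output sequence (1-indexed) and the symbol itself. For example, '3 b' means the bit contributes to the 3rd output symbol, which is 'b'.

Answer: 3 e

Derivation:
Bit 0: prefix='0' (no match yet)
Bit 1: prefix='00' -> emit 'h', reset
Bit 2: prefix='1' -> emit 'l', reset
Bit 3: prefix='0' (no match yet)
Bit 4: prefix='01' -> emit 'e', reset
Bit 5: prefix='0' (no match yet)
Bit 6: prefix='01' -> emit 'e', reset
Bit 7: prefix='0' (no match yet)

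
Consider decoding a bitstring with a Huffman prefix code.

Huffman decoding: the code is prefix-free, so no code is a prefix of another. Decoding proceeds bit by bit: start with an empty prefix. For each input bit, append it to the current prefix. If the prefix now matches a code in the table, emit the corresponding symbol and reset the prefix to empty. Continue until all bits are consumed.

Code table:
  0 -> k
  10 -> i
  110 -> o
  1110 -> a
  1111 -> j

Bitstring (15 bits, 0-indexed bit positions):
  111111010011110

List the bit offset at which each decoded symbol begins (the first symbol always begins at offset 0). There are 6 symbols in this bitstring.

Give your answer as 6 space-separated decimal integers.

Bit 0: prefix='1' (no match yet)
Bit 1: prefix='11' (no match yet)
Bit 2: prefix='111' (no match yet)
Bit 3: prefix='1111' -> emit 'j', reset
Bit 4: prefix='1' (no match yet)
Bit 5: prefix='11' (no match yet)
Bit 6: prefix='110' -> emit 'o', reset
Bit 7: prefix='1' (no match yet)
Bit 8: prefix='10' -> emit 'i', reset
Bit 9: prefix='0' -> emit 'k', reset
Bit 10: prefix='1' (no match yet)
Bit 11: prefix='11' (no match yet)
Bit 12: prefix='111' (no match yet)
Bit 13: prefix='1111' -> emit 'j', reset
Bit 14: prefix='0' -> emit 'k', reset

Answer: 0 4 7 9 10 14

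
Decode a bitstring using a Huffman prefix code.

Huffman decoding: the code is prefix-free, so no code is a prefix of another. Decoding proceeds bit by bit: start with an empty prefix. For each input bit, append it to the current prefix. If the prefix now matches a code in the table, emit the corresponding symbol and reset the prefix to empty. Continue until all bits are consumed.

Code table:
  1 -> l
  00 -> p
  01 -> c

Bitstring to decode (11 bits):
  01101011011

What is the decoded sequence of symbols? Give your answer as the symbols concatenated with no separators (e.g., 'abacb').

Bit 0: prefix='0' (no match yet)
Bit 1: prefix='01' -> emit 'c', reset
Bit 2: prefix='1' -> emit 'l', reset
Bit 3: prefix='0' (no match yet)
Bit 4: prefix='01' -> emit 'c', reset
Bit 5: prefix='0' (no match yet)
Bit 6: prefix='01' -> emit 'c', reset
Bit 7: prefix='1' -> emit 'l', reset
Bit 8: prefix='0' (no match yet)
Bit 9: prefix='01' -> emit 'c', reset
Bit 10: prefix='1' -> emit 'l', reset

Answer: clcclcl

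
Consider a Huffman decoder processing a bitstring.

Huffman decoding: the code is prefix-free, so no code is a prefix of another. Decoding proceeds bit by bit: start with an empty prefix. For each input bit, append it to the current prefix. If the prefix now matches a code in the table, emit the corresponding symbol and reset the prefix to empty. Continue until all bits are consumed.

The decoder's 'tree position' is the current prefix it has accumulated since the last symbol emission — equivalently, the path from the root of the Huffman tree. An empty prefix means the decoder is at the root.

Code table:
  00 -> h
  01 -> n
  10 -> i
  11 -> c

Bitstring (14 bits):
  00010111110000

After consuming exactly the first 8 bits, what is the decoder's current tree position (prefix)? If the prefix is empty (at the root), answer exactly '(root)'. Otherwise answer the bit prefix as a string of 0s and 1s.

Answer: (root)

Derivation:
Bit 0: prefix='0' (no match yet)
Bit 1: prefix='00' -> emit 'h', reset
Bit 2: prefix='0' (no match yet)
Bit 3: prefix='01' -> emit 'n', reset
Bit 4: prefix='0' (no match yet)
Bit 5: prefix='01' -> emit 'n', reset
Bit 6: prefix='1' (no match yet)
Bit 7: prefix='11' -> emit 'c', reset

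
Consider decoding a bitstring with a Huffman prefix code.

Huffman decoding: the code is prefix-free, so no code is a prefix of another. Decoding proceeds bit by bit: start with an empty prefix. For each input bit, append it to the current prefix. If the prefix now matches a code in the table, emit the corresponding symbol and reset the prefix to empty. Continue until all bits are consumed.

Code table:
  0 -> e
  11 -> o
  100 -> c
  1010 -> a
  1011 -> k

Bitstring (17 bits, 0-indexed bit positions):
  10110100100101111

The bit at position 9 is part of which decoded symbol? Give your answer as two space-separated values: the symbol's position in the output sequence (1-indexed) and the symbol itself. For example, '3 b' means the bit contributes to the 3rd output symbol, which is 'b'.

Answer: 4 c

Derivation:
Bit 0: prefix='1' (no match yet)
Bit 1: prefix='10' (no match yet)
Bit 2: prefix='101' (no match yet)
Bit 3: prefix='1011' -> emit 'k', reset
Bit 4: prefix='0' -> emit 'e', reset
Bit 5: prefix='1' (no match yet)
Bit 6: prefix='10' (no match yet)
Bit 7: prefix='100' -> emit 'c', reset
Bit 8: prefix='1' (no match yet)
Bit 9: prefix='10' (no match yet)
Bit 10: prefix='100' -> emit 'c', reset
Bit 11: prefix='1' (no match yet)
Bit 12: prefix='10' (no match yet)
Bit 13: prefix='101' (no match yet)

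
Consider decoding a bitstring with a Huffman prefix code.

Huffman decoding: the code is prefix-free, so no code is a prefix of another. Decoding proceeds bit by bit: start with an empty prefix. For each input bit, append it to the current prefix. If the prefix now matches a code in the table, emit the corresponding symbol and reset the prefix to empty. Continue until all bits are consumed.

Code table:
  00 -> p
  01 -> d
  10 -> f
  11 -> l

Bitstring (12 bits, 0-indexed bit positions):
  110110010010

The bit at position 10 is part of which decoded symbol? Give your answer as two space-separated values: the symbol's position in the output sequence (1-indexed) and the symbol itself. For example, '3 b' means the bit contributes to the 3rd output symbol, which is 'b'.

Answer: 6 f

Derivation:
Bit 0: prefix='1' (no match yet)
Bit 1: prefix='11' -> emit 'l', reset
Bit 2: prefix='0' (no match yet)
Bit 3: prefix='01' -> emit 'd', reset
Bit 4: prefix='1' (no match yet)
Bit 5: prefix='10' -> emit 'f', reset
Bit 6: prefix='0' (no match yet)
Bit 7: prefix='01' -> emit 'd', reset
Bit 8: prefix='0' (no match yet)
Bit 9: prefix='00' -> emit 'p', reset
Bit 10: prefix='1' (no match yet)
Bit 11: prefix='10' -> emit 'f', reset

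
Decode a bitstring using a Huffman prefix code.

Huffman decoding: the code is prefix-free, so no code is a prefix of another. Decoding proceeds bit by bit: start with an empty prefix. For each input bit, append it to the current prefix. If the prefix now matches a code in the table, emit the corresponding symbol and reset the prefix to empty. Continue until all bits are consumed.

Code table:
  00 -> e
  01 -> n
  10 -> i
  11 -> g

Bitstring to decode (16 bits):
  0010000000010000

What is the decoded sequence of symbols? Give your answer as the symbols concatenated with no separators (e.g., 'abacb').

Bit 0: prefix='0' (no match yet)
Bit 1: prefix='00' -> emit 'e', reset
Bit 2: prefix='1' (no match yet)
Bit 3: prefix='10' -> emit 'i', reset
Bit 4: prefix='0' (no match yet)
Bit 5: prefix='00' -> emit 'e', reset
Bit 6: prefix='0' (no match yet)
Bit 7: prefix='00' -> emit 'e', reset
Bit 8: prefix='0' (no match yet)
Bit 9: prefix='00' -> emit 'e', reset
Bit 10: prefix='0' (no match yet)
Bit 11: prefix='01' -> emit 'n', reset
Bit 12: prefix='0' (no match yet)
Bit 13: prefix='00' -> emit 'e', reset
Bit 14: prefix='0' (no match yet)
Bit 15: prefix='00' -> emit 'e', reset

Answer: eieeenee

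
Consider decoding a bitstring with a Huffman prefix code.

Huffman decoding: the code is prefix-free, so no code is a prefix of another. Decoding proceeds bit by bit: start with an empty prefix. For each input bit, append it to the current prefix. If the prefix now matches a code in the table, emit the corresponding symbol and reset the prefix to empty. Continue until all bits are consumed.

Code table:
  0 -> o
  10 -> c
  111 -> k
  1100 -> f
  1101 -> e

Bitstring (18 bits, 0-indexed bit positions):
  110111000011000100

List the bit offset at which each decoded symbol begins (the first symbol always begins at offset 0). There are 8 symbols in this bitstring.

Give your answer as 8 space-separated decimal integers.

Answer: 0 4 8 9 10 14 15 17

Derivation:
Bit 0: prefix='1' (no match yet)
Bit 1: prefix='11' (no match yet)
Bit 2: prefix='110' (no match yet)
Bit 3: prefix='1101' -> emit 'e', reset
Bit 4: prefix='1' (no match yet)
Bit 5: prefix='11' (no match yet)
Bit 6: prefix='110' (no match yet)
Bit 7: prefix='1100' -> emit 'f', reset
Bit 8: prefix='0' -> emit 'o', reset
Bit 9: prefix='0' -> emit 'o', reset
Bit 10: prefix='1' (no match yet)
Bit 11: prefix='11' (no match yet)
Bit 12: prefix='110' (no match yet)
Bit 13: prefix='1100' -> emit 'f', reset
Bit 14: prefix='0' -> emit 'o', reset
Bit 15: prefix='1' (no match yet)
Bit 16: prefix='10' -> emit 'c', reset
Bit 17: prefix='0' -> emit 'o', reset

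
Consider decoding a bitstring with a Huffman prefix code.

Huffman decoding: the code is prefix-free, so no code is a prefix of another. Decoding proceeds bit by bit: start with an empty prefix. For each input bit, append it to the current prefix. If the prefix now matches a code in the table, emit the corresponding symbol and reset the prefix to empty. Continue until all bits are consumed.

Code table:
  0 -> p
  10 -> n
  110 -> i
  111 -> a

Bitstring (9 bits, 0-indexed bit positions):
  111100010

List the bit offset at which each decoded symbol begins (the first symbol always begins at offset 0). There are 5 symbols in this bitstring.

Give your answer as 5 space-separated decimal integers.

Bit 0: prefix='1' (no match yet)
Bit 1: prefix='11' (no match yet)
Bit 2: prefix='111' -> emit 'a', reset
Bit 3: prefix='1' (no match yet)
Bit 4: prefix='10' -> emit 'n', reset
Bit 5: prefix='0' -> emit 'p', reset
Bit 6: prefix='0' -> emit 'p', reset
Bit 7: prefix='1' (no match yet)
Bit 8: prefix='10' -> emit 'n', reset

Answer: 0 3 5 6 7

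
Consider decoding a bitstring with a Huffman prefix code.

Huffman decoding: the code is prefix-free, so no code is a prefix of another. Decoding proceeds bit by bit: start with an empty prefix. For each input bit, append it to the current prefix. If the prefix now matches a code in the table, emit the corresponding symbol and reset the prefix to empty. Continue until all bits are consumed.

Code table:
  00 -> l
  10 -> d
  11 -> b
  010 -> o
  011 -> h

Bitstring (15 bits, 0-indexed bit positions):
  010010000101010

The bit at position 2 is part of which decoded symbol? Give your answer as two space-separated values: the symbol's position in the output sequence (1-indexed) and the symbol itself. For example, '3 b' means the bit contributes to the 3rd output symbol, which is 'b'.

Bit 0: prefix='0' (no match yet)
Bit 1: prefix='01' (no match yet)
Bit 2: prefix='010' -> emit 'o', reset
Bit 3: prefix='0' (no match yet)
Bit 4: prefix='01' (no match yet)
Bit 5: prefix='010' -> emit 'o', reset
Bit 6: prefix='0' (no match yet)

Answer: 1 o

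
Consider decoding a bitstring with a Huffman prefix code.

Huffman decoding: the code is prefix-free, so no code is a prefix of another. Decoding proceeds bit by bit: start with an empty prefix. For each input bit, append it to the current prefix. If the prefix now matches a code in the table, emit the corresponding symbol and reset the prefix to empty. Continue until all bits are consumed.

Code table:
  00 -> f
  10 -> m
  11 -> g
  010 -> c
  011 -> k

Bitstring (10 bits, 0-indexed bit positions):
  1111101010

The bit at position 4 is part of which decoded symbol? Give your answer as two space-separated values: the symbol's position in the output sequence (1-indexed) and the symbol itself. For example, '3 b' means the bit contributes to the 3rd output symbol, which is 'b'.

Bit 0: prefix='1' (no match yet)
Bit 1: prefix='11' -> emit 'g', reset
Bit 2: prefix='1' (no match yet)
Bit 3: prefix='11' -> emit 'g', reset
Bit 4: prefix='1' (no match yet)
Bit 5: prefix='10' -> emit 'm', reset
Bit 6: prefix='1' (no match yet)
Bit 7: prefix='10' -> emit 'm', reset
Bit 8: prefix='1' (no match yet)

Answer: 3 m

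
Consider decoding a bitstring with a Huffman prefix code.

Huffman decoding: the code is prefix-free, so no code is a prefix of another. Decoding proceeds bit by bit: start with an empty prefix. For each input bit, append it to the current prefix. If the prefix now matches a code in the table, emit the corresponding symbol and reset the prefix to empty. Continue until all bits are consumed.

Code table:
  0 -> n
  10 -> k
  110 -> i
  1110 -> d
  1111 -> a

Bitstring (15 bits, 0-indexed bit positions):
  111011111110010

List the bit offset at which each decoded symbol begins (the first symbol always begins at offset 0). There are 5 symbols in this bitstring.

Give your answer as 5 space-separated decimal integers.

Bit 0: prefix='1' (no match yet)
Bit 1: prefix='11' (no match yet)
Bit 2: prefix='111' (no match yet)
Bit 3: prefix='1110' -> emit 'd', reset
Bit 4: prefix='1' (no match yet)
Bit 5: prefix='11' (no match yet)
Bit 6: prefix='111' (no match yet)
Bit 7: prefix='1111' -> emit 'a', reset
Bit 8: prefix='1' (no match yet)
Bit 9: prefix='11' (no match yet)
Bit 10: prefix='111' (no match yet)
Bit 11: prefix='1110' -> emit 'd', reset
Bit 12: prefix='0' -> emit 'n', reset
Bit 13: prefix='1' (no match yet)
Bit 14: prefix='10' -> emit 'k', reset

Answer: 0 4 8 12 13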